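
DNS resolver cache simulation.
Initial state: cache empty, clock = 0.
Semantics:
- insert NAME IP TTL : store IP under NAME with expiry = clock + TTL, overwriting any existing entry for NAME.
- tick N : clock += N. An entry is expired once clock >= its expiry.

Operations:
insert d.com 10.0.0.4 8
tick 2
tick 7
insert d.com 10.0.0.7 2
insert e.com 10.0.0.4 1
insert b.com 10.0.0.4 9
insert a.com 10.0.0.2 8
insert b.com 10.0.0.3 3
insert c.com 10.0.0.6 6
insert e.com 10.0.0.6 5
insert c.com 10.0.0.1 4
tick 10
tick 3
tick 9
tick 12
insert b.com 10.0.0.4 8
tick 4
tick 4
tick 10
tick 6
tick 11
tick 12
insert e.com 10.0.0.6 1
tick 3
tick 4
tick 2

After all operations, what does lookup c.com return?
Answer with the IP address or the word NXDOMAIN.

Op 1: insert d.com -> 10.0.0.4 (expiry=0+8=8). clock=0
Op 2: tick 2 -> clock=2.
Op 3: tick 7 -> clock=9. purged={d.com}
Op 4: insert d.com -> 10.0.0.7 (expiry=9+2=11). clock=9
Op 5: insert e.com -> 10.0.0.4 (expiry=9+1=10). clock=9
Op 6: insert b.com -> 10.0.0.4 (expiry=9+9=18). clock=9
Op 7: insert a.com -> 10.0.0.2 (expiry=9+8=17). clock=9
Op 8: insert b.com -> 10.0.0.3 (expiry=9+3=12). clock=9
Op 9: insert c.com -> 10.0.0.6 (expiry=9+6=15). clock=9
Op 10: insert e.com -> 10.0.0.6 (expiry=9+5=14). clock=9
Op 11: insert c.com -> 10.0.0.1 (expiry=9+4=13). clock=9
Op 12: tick 10 -> clock=19. purged={a.com,b.com,c.com,d.com,e.com}
Op 13: tick 3 -> clock=22.
Op 14: tick 9 -> clock=31.
Op 15: tick 12 -> clock=43.
Op 16: insert b.com -> 10.0.0.4 (expiry=43+8=51). clock=43
Op 17: tick 4 -> clock=47.
Op 18: tick 4 -> clock=51. purged={b.com}
Op 19: tick 10 -> clock=61.
Op 20: tick 6 -> clock=67.
Op 21: tick 11 -> clock=78.
Op 22: tick 12 -> clock=90.
Op 23: insert e.com -> 10.0.0.6 (expiry=90+1=91). clock=90
Op 24: tick 3 -> clock=93. purged={e.com}
Op 25: tick 4 -> clock=97.
Op 26: tick 2 -> clock=99.
lookup c.com: not in cache (expired or never inserted)

Answer: NXDOMAIN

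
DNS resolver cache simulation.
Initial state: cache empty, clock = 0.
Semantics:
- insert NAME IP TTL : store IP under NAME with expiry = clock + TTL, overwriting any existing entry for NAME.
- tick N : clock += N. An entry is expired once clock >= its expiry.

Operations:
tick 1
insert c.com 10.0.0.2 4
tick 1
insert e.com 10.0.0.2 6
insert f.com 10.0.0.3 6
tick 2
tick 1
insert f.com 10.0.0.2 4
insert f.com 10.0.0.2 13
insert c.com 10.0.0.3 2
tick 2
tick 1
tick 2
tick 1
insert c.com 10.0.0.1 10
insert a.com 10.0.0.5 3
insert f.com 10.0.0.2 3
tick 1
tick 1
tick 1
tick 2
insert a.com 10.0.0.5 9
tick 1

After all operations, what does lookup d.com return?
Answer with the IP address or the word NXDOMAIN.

Answer: NXDOMAIN

Derivation:
Op 1: tick 1 -> clock=1.
Op 2: insert c.com -> 10.0.0.2 (expiry=1+4=5). clock=1
Op 3: tick 1 -> clock=2.
Op 4: insert e.com -> 10.0.0.2 (expiry=2+6=8). clock=2
Op 5: insert f.com -> 10.0.0.3 (expiry=2+6=8). clock=2
Op 6: tick 2 -> clock=4.
Op 7: tick 1 -> clock=5. purged={c.com}
Op 8: insert f.com -> 10.0.0.2 (expiry=5+4=9). clock=5
Op 9: insert f.com -> 10.0.0.2 (expiry=5+13=18). clock=5
Op 10: insert c.com -> 10.0.0.3 (expiry=5+2=7). clock=5
Op 11: tick 2 -> clock=7. purged={c.com}
Op 12: tick 1 -> clock=8. purged={e.com}
Op 13: tick 2 -> clock=10.
Op 14: tick 1 -> clock=11.
Op 15: insert c.com -> 10.0.0.1 (expiry=11+10=21). clock=11
Op 16: insert a.com -> 10.0.0.5 (expiry=11+3=14). clock=11
Op 17: insert f.com -> 10.0.0.2 (expiry=11+3=14). clock=11
Op 18: tick 1 -> clock=12.
Op 19: tick 1 -> clock=13.
Op 20: tick 1 -> clock=14. purged={a.com,f.com}
Op 21: tick 2 -> clock=16.
Op 22: insert a.com -> 10.0.0.5 (expiry=16+9=25). clock=16
Op 23: tick 1 -> clock=17.
lookup d.com: not in cache (expired or never inserted)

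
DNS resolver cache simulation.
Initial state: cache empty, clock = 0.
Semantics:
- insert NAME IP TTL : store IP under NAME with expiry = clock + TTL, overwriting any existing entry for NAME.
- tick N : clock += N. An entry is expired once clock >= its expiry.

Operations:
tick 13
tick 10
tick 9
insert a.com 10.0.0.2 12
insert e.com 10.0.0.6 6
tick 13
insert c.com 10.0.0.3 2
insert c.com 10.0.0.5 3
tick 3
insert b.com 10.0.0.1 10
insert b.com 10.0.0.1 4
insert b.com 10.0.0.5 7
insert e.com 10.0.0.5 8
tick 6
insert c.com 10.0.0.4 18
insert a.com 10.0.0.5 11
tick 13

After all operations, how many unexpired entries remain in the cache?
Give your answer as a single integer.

Op 1: tick 13 -> clock=13.
Op 2: tick 10 -> clock=23.
Op 3: tick 9 -> clock=32.
Op 4: insert a.com -> 10.0.0.2 (expiry=32+12=44). clock=32
Op 5: insert e.com -> 10.0.0.6 (expiry=32+6=38). clock=32
Op 6: tick 13 -> clock=45. purged={a.com,e.com}
Op 7: insert c.com -> 10.0.0.3 (expiry=45+2=47). clock=45
Op 8: insert c.com -> 10.0.0.5 (expiry=45+3=48). clock=45
Op 9: tick 3 -> clock=48. purged={c.com}
Op 10: insert b.com -> 10.0.0.1 (expiry=48+10=58). clock=48
Op 11: insert b.com -> 10.0.0.1 (expiry=48+4=52). clock=48
Op 12: insert b.com -> 10.0.0.5 (expiry=48+7=55). clock=48
Op 13: insert e.com -> 10.0.0.5 (expiry=48+8=56). clock=48
Op 14: tick 6 -> clock=54.
Op 15: insert c.com -> 10.0.0.4 (expiry=54+18=72). clock=54
Op 16: insert a.com -> 10.0.0.5 (expiry=54+11=65). clock=54
Op 17: tick 13 -> clock=67. purged={a.com,b.com,e.com}
Final cache (unexpired): {c.com} -> size=1

Answer: 1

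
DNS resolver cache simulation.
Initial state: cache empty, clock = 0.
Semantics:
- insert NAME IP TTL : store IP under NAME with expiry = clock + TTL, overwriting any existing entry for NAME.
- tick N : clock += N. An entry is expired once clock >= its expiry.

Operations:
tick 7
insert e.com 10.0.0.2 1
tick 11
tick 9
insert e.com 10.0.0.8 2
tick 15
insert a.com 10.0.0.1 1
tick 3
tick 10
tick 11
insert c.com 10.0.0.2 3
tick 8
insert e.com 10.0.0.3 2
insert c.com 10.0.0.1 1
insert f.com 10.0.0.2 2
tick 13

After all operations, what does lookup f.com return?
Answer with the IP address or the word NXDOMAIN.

Answer: NXDOMAIN

Derivation:
Op 1: tick 7 -> clock=7.
Op 2: insert e.com -> 10.0.0.2 (expiry=7+1=8). clock=7
Op 3: tick 11 -> clock=18. purged={e.com}
Op 4: tick 9 -> clock=27.
Op 5: insert e.com -> 10.0.0.8 (expiry=27+2=29). clock=27
Op 6: tick 15 -> clock=42. purged={e.com}
Op 7: insert a.com -> 10.0.0.1 (expiry=42+1=43). clock=42
Op 8: tick 3 -> clock=45. purged={a.com}
Op 9: tick 10 -> clock=55.
Op 10: tick 11 -> clock=66.
Op 11: insert c.com -> 10.0.0.2 (expiry=66+3=69). clock=66
Op 12: tick 8 -> clock=74. purged={c.com}
Op 13: insert e.com -> 10.0.0.3 (expiry=74+2=76). clock=74
Op 14: insert c.com -> 10.0.0.1 (expiry=74+1=75). clock=74
Op 15: insert f.com -> 10.0.0.2 (expiry=74+2=76). clock=74
Op 16: tick 13 -> clock=87. purged={c.com,e.com,f.com}
lookup f.com: not in cache (expired or never inserted)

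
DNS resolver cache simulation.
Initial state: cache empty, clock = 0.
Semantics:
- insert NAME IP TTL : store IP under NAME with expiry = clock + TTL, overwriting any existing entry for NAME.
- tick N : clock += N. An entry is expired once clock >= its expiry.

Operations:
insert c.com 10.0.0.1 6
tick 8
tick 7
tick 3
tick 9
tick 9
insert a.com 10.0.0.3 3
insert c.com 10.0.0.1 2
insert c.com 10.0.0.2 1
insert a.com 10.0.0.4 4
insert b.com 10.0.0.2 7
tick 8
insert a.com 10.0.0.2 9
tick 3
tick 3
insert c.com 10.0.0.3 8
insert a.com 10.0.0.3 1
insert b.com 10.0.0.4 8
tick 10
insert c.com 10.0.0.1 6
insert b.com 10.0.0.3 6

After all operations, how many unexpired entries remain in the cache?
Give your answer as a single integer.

Op 1: insert c.com -> 10.0.0.1 (expiry=0+6=6). clock=0
Op 2: tick 8 -> clock=8. purged={c.com}
Op 3: tick 7 -> clock=15.
Op 4: tick 3 -> clock=18.
Op 5: tick 9 -> clock=27.
Op 6: tick 9 -> clock=36.
Op 7: insert a.com -> 10.0.0.3 (expiry=36+3=39). clock=36
Op 8: insert c.com -> 10.0.0.1 (expiry=36+2=38). clock=36
Op 9: insert c.com -> 10.0.0.2 (expiry=36+1=37). clock=36
Op 10: insert a.com -> 10.0.0.4 (expiry=36+4=40). clock=36
Op 11: insert b.com -> 10.0.0.2 (expiry=36+7=43). clock=36
Op 12: tick 8 -> clock=44. purged={a.com,b.com,c.com}
Op 13: insert a.com -> 10.0.0.2 (expiry=44+9=53). clock=44
Op 14: tick 3 -> clock=47.
Op 15: tick 3 -> clock=50.
Op 16: insert c.com -> 10.0.0.3 (expiry=50+8=58). clock=50
Op 17: insert a.com -> 10.0.0.3 (expiry=50+1=51). clock=50
Op 18: insert b.com -> 10.0.0.4 (expiry=50+8=58). clock=50
Op 19: tick 10 -> clock=60. purged={a.com,b.com,c.com}
Op 20: insert c.com -> 10.0.0.1 (expiry=60+6=66). clock=60
Op 21: insert b.com -> 10.0.0.3 (expiry=60+6=66). clock=60
Final cache (unexpired): {b.com,c.com} -> size=2

Answer: 2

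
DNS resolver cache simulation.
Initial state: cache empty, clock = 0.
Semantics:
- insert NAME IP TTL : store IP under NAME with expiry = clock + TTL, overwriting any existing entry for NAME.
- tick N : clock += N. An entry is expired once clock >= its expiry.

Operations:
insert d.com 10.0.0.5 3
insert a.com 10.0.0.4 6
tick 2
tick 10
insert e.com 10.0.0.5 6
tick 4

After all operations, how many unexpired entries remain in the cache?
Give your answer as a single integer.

Op 1: insert d.com -> 10.0.0.5 (expiry=0+3=3). clock=0
Op 2: insert a.com -> 10.0.0.4 (expiry=0+6=6). clock=0
Op 3: tick 2 -> clock=2.
Op 4: tick 10 -> clock=12. purged={a.com,d.com}
Op 5: insert e.com -> 10.0.0.5 (expiry=12+6=18). clock=12
Op 6: tick 4 -> clock=16.
Final cache (unexpired): {e.com} -> size=1

Answer: 1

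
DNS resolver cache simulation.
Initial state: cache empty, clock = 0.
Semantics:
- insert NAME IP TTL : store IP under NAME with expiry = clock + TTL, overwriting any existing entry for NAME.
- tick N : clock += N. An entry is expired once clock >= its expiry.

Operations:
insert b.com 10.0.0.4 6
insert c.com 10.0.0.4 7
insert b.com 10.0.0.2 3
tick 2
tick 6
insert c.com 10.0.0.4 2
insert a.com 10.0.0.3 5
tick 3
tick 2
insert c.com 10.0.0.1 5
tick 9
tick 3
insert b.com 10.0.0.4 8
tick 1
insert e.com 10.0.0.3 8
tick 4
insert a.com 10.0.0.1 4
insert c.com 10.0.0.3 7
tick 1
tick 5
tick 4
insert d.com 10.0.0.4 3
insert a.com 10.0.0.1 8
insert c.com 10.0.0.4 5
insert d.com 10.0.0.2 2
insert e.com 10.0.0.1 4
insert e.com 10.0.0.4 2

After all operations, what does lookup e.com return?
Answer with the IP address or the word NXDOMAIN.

Answer: 10.0.0.4

Derivation:
Op 1: insert b.com -> 10.0.0.4 (expiry=0+6=6). clock=0
Op 2: insert c.com -> 10.0.0.4 (expiry=0+7=7). clock=0
Op 3: insert b.com -> 10.0.0.2 (expiry=0+3=3). clock=0
Op 4: tick 2 -> clock=2.
Op 5: tick 6 -> clock=8. purged={b.com,c.com}
Op 6: insert c.com -> 10.0.0.4 (expiry=8+2=10). clock=8
Op 7: insert a.com -> 10.0.0.3 (expiry=8+5=13). clock=8
Op 8: tick 3 -> clock=11. purged={c.com}
Op 9: tick 2 -> clock=13. purged={a.com}
Op 10: insert c.com -> 10.0.0.1 (expiry=13+5=18). clock=13
Op 11: tick 9 -> clock=22. purged={c.com}
Op 12: tick 3 -> clock=25.
Op 13: insert b.com -> 10.0.0.4 (expiry=25+8=33). clock=25
Op 14: tick 1 -> clock=26.
Op 15: insert e.com -> 10.0.0.3 (expiry=26+8=34). clock=26
Op 16: tick 4 -> clock=30.
Op 17: insert a.com -> 10.0.0.1 (expiry=30+4=34). clock=30
Op 18: insert c.com -> 10.0.0.3 (expiry=30+7=37). clock=30
Op 19: tick 1 -> clock=31.
Op 20: tick 5 -> clock=36. purged={a.com,b.com,e.com}
Op 21: tick 4 -> clock=40. purged={c.com}
Op 22: insert d.com -> 10.0.0.4 (expiry=40+3=43). clock=40
Op 23: insert a.com -> 10.0.0.1 (expiry=40+8=48). clock=40
Op 24: insert c.com -> 10.0.0.4 (expiry=40+5=45). clock=40
Op 25: insert d.com -> 10.0.0.2 (expiry=40+2=42). clock=40
Op 26: insert e.com -> 10.0.0.1 (expiry=40+4=44). clock=40
Op 27: insert e.com -> 10.0.0.4 (expiry=40+2=42). clock=40
lookup e.com: present, ip=10.0.0.4 expiry=42 > clock=40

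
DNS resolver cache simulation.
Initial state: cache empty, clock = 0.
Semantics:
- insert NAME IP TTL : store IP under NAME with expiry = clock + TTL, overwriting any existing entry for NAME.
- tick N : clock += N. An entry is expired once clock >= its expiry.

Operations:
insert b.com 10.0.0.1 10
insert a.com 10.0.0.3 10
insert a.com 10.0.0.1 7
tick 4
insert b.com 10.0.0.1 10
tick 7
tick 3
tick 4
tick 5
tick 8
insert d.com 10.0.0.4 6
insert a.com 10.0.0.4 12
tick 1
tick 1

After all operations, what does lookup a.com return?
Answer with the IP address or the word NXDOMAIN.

Op 1: insert b.com -> 10.0.0.1 (expiry=0+10=10). clock=0
Op 2: insert a.com -> 10.0.0.3 (expiry=0+10=10). clock=0
Op 3: insert a.com -> 10.0.0.1 (expiry=0+7=7). clock=0
Op 4: tick 4 -> clock=4.
Op 5: insert b.com -> 10.0.0.1 (expiry=4+10=14). clock=4
Op 6: tick 7 -> clock=11. purged={a.com}
Op 7: tick 3 -> clock=14. purged={b.com}
Op 8: tick 4 -> clock=18.
Op 9: tick 5 -> clock=23.
Op 10: tick 8 -> clock=31.
Op 11: insert d.com -> 10.0.0.4 (expiry=31+6=37). clock=31
Op 12: insert a.com -> 10.0.0.4 (expiry=31+12=43). clock=31
Op 13: tick 1 -> clock=32.
Op 14: tick 1 -> clock=33.
lookup a.com: present, ip=10.0.0.4 expiry=43 > clock=33

Answer: 10.0.0.4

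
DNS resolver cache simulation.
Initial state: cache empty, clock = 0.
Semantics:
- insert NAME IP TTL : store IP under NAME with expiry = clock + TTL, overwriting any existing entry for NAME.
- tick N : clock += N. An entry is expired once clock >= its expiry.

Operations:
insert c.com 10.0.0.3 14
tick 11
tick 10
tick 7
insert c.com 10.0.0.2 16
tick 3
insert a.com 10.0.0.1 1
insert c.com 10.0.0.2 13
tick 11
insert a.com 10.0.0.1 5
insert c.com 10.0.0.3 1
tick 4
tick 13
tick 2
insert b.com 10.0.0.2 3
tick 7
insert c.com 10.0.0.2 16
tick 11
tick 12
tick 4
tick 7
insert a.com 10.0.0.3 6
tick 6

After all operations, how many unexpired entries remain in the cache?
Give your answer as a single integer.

Op 1: insert c.com -> 10.0.0.3 (expiry=0+14=14). clock=0
Op 2: tick 11 -> clock=11.
Op 3: tick 10 -> clock=21. purged={c.com}
Op 4: tick 7 -> clock=28.
Op 5: insert c.com -> 10.0.0.2 (expiry=28+16=44). clock=28
Op 6: tick 3 -> clock=31.
Op 7: insert a.com -> 10.0.0.1 (expiry=31+1=32). clock=31
Op 8: insert c.com -> 10.0.0.2 (expiry=31+13=44). clock=31
Op 9: tick 11 -> clock=42. purged={a.com}
Op 10: insert a.com -> 10.0.0.1 (expiry=42+5=47). clock=42
Op 11: insert c.com -> 10.0.0.3 (expiry=42+1=43). clock=42
Op 12: tick 4 -> clock=46. purged={c.com}
Op 13: tick 13 -> clock=59. purged={a.com}
Op 14: tick 2 -> clock=61.
Op 15: insert b.com -> 10.0.0.2 (expiry=61+3=64). clock=61
Op 16: tick 7 -> clock=68. purged={b.com}
Op 17: insert c.com -> 10.0.0.2 (expiry=68+16=84). clock=68
Op 18: tick 11 -> clock=79.
Op 19: tick 12 -> clock=91. purged={c.com}
Op 20: tick 4 -> clock=95.
Op 21: tick 7 -> clock=102.
Op 22: insert a.com -> 10.0.0.3 (expiry=102+6=108). clock=102
Op 23: tick 6 -> clock=108. purged={a.com}
Final cache (unexpired): {} -> size=0

Answer: 0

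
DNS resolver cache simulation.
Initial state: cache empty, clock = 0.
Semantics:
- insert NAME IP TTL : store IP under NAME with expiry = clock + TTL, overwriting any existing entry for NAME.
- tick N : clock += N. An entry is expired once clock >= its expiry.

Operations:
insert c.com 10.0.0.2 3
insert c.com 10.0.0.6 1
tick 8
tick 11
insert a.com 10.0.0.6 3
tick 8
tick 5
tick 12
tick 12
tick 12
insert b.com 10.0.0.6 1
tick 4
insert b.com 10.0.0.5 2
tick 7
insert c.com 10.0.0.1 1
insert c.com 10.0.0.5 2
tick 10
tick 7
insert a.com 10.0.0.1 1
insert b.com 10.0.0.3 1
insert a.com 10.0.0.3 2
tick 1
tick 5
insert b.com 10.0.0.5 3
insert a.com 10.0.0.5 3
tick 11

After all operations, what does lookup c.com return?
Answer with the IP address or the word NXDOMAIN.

Op 1: insert c.com -> 10.0.0.2 (expiry=0+3=3). clock=0
Op 2: insert c.com -> 10.0.0.6 (expiry=0+1=1). clock=0
Op 3: tick 8 -> clock=8. purged={c.com}
Op 4: tick 11 -> clock=19.
Op 5: insert a.com -> 10.0.0.6 (expiry=19+3=22). clock=19
Op 6: tick 8 -> clock=27. purged={a.com}
Op 7: tick 5 -> clock=32.
Op 8: tick 12 -> clock=44.
Op 9: tick 12 -> clock=56.
Op 10: tick 12 -> clock=68.
Op 11: insert b.com -> 10.0.0.6 (expiry=68+1=69). clock=68
Op 12: tick 4 -> clock=72. purged={b.com}
Op 13: insert b.com -> 10.0.0.5 (expiry=72+2=74). clock=72
Op 14: tick 7 -> clock=79. purged={b.com}
Op 15: insert c.com -> 10.0.0.1 (expiry=79+1=80). clock=79
Op 16: insert c.com -> 10.0.0.5 (expiry=79+2=81). clock=79
Op 17: tick 10 -> clock=89. purged={c.com}
Op 18: tick 7 -> clock=96.
Op 19: insert a.com -> 10.0.0.1 (expiry=96+1=97). clock=96
Op 20: insert b.com -> 10.0.0.3 (expiry=96+1=97). clock=96
Op 21: insert a.com -> 10.0.0.3 (expiry=96+2=98). clock=96
Op 22: tick 1 -> clock=97. purged={b.com}
Op 23: tick 5 -> clock=102. purged={a.com}
Op 24: insert b.com -> 10.0.0.5 (expiry=102+3=105). clock=102
Op 25: insert a.com -> 10.0.0.5 (expiry=102+3=105). clock=102
Op 26: tick 11 -> clock=113. purged={a.com,b.com}
lookup c.com: not in cache (expired or never inserted)

Answer: NXDOMAIN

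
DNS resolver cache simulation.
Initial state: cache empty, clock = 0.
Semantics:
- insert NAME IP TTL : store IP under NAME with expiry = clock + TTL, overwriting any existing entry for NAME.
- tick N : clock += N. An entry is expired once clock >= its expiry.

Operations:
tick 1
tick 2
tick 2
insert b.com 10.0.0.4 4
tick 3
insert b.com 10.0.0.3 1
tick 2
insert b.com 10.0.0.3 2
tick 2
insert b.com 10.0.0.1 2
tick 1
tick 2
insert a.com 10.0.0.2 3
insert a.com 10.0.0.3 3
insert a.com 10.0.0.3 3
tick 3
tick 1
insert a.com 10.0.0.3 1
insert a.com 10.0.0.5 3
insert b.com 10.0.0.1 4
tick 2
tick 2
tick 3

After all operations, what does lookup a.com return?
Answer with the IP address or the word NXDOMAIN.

Op 1: tick 1 -> clock=1.
Op 2: tick 2 -> clock=3.
Op 3: tick 2 -> clock=5.
Op 4: insert b.com -> 10.0.0.4 (expiry=5+4=9). clock=5
Op 5: tick 3 -> clock=8.
Op 6: insert b.com -> 10.0.0.3 (expiry=8+1=9). clock=8
Op 7: tick 2 -> clock=10. purged={b.com}
Op 8: insert b.com -> 10.0.0.3 (expiry=10+2=12). clock=10
Op 9: tick 2 -> clock=12. purged={b.com}
Op 10: insert b.com -> 10.0.0.1 (expiry=12+2=14). clock=12
Op 11: tick 1 -> clock=13.
Op 12: tick 2 -> clock=15. purged={b.com}
Op 13: insert a.com -> 10.0.0.2 (expiry=15+3=18). clock=15
Op 14: insert a.com -> 10.0.0.3 (expiry=15+3=18). clock=15
Op 15: insert a.com -> 10.0.0.3 (expiry=15+3=18). clock=15
Op 16: tick 3 -> clock=18. purged={a.com}
Op 17: tick 1 -> clock=19.
Op 18: insert a.com -> 10.0.0.3 (expiry=19+1=20). clock=19
Op 19: insert a.com -> 10.0.0.5 (expiry=19+3=22). clock=19
Op 20: insert b.com -> 10.0.0.1 (expiry=19+4=23). clock=19
Op 21: tick 2 -> clock=21.
Op 22: tick 2 -> clock=23. purged={a.com,b.com}
Op 23: tick 3 -> clock=26.
lookup a.com: not in cache (expired or never inserted)

Answer: NXDOMAIN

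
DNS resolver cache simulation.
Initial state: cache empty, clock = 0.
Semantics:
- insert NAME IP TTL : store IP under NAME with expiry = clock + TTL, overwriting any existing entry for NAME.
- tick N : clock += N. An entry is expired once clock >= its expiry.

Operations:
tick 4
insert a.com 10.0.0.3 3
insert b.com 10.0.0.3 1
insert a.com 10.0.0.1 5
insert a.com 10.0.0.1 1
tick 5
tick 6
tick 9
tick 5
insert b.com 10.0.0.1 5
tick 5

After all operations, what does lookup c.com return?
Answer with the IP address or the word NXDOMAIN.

Op 1: tick 4 -> clock=4.
Op 2: insert a.com -> 10.0.0.3 (expiry=4+3=7). clock=4
Op 3: insert b.com -> 10.0.0.3 (expiry=4+1=5). clock=4
Op 4: insert a.com -> 10.0.0.1 (expiry=4+5=9). clock=4
Op 5: insert a.com -> 10.0.0.1 (expiry=4+1=5). clock=4
Op 6: tick 5 -> clock=9. purged={a.com,b.com}
Op 7: tick 6 -> clock=15.
Op 8: tick 9 -> clock=24.
Op 9: tick 5 -> clock=29.
Op 10: insert b.com -> 10.0.0.1 (expiry=29+5=34). clock=29
Op 11: tick 5 -> clock=34. purged={b.com}
lookup c.com: not in cache (expired or never inserted)

Answer: NXDOMAIN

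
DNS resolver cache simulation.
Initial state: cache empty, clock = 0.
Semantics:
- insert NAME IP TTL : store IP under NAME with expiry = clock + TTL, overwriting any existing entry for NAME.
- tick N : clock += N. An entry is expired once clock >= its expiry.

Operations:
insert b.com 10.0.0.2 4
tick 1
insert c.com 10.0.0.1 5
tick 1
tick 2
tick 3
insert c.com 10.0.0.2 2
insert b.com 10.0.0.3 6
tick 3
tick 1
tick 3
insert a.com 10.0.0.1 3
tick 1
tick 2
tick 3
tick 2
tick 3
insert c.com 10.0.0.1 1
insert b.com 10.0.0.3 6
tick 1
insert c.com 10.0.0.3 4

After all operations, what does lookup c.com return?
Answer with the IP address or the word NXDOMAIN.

Answer: 10.0.0.3

Derivation:
Op 1: insert b.com -> 10.0.0.2 (expiry=0+4=4). clock=0
Op 2: tick 1 -> clock=1.
Op 3: insert c.com -> 10.0.0.1 (expiry=1+5=6). clock=1
Op 4: tick 1 -> clock=2.
Op 5: tick 2 -> clock=4. purged={b.com}
Op 6: tick 3 -> clock=7. purged={c.com}
Op 7: insert c.com -> 10.0.0.2 (expiry=7+2=9). clock=7
Op 8: insert b.com -> 10.0.0.3 (expiry=7+6=13). clock=7
Op 9: tick 3 -> clock=10. purged={c.com}
Op 10: tick 1 -> clock=11.
Op 11: tick 3 -> clock=14. purged={b.com}
Op 12: insert a.com -> 10.0.0.1 (expiry=14+3=17). clock=14
Op 13: tick 1 -> clock=15.
Op 14: tick 2 -> clock=17. purged={a.com}
Op 15: tick 3 -> clock=20.
Op 16: tick 2 -> clock=22.
Op 17: tick 3 -> clock=25.
Op 18: insert c.com -> 10.0.0.1 (expiry=25+1=26). clock=25
Op 19: insert b.com -> 10.0.0.3 (expiry=25+6=31). clock=25
Op 20: tick 1 -> clock=26. purged={c.com}
Op 21: insert c.com -> 10.0.0.3 (expiry=26+4=30). clock=26
lookup c.com: present, ip=10.0.0.3 expiry=30 > clock=26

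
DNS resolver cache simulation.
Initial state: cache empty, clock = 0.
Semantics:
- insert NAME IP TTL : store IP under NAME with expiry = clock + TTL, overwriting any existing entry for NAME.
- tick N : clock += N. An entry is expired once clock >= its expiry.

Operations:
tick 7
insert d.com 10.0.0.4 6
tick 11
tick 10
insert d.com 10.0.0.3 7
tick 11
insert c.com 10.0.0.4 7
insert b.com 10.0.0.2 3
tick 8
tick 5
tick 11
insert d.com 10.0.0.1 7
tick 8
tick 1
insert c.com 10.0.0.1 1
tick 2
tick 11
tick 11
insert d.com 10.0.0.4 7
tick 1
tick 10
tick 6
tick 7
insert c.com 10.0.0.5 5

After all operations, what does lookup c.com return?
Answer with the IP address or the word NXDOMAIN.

Answer: 10.0.0.5

Derivation:
Op 1: tick 7 -> clock=7.
Op 2: insert d.com -> 10.0.0.4 (expiry=7+6=13). clock=7
Op 3: tick 11 -> clock=18. purged={d.com}
Op 4: tick 10 -> clock=28.
Op 5: insert d.com -> 10.0.0.3 (expiry=28+7=35). clock=28
Op 6: tick 11 -> clock=39. purged={d.com}
Op 7: insert c.com -> 10.0.0.4 (expiry=39+7=46). clock=39
Op 8: insert b.com -> 10.0.0.2 (expiry=39+3=42). clock=39
Op 9: tick 8 -> clock=47. purged={b.com,c.com}
Op 10: tick 5 -> clock=52.
Op 11: tick 11 -> clock=63.
Op 12: insert d.com -> 10.0.0.1 (expiry=63+7=70). clock=63
Op 13: tick 8 -> clock=71. purged={d.com}
Op 14: tick 1 -> clock=72.
Op 15: insert c.com -> 10.0.0.1 (expiry=72+1=73). clock=72
Op 16: tick 2 -> clock=74. purged={c.com}
Op 17: tick 11 -> clock=85.
Op 18: tick 11 -> clock=96.
Op 19: insert d.com -> 10.0.0.4 (expiry=96+7=103). clock=96
Op 20: tick 1 -> clock=97.
Op 21: tick 10 -> clock=107. purged={d.com}
Op 22: tick 6 -> clock=113.
Op 23: tick 7 -> clock=120.
Op 24: insert c.com -> 10.0.0.5 (expiry=120+5=125). clock=120
lookup c.com: present, ip=10.0.0.5 expiry=125 > clock=120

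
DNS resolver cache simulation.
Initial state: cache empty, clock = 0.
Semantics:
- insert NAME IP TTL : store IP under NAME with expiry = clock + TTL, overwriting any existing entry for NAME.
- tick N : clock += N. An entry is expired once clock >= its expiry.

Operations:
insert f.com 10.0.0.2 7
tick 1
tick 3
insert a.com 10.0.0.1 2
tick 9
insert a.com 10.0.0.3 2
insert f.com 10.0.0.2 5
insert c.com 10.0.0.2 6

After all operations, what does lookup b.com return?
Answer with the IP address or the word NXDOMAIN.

Answer: NXDOMAIN

Derivation:
Op 1: insert f.com -> 10.0.0.2 (expiry=0+7=7). clock=0
Op 2: tick 1 -> clock=1.
Op 3: tick 3 -> clock=4.
Op 4: insert a.com -> 10.0.0.1 (expiry=4+2=6). clock=4
Op 5: tick 9 -> clock=13. purged={a.com,f.com}
Op 6: insert a.com -> 10.0.0.3 (expiry=13+2=15). clock=13
Op 7: insert f.com -> 10.0.0.2 (expiry=13+5=18). clock=13
Op 8: insert c.com -> 10.0.0.2 (expiry=13+6=19). clock=13
lookup b.com: not in cache (expired or never inserted)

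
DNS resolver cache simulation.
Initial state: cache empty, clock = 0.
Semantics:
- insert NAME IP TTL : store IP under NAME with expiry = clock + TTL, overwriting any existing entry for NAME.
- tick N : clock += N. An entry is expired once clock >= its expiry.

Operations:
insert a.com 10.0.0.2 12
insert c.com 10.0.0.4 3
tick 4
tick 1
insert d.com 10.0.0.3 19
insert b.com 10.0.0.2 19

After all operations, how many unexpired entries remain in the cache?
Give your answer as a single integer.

Op 1: insert a.com -> 10.0.0.2 (expiry=0+12=12). clock=0
Op 2: insert c.com -> 10.0.0.4 (expiry=0+3=3). clock=0
Op 3: tick 4 -> clock=4. purged={c.com}
Op 4: tick 1 -> clock=5.
Op 5: insert d.com -> 10.0.0.3 (expiry=5+19=24). clock=5
Op 6: insert b.com -> 10.0.0.2 (expiry=5+19=24). clock=5
Final cache (unexpired): {a.com,b.com,d.com} -> size=3

Answer: 3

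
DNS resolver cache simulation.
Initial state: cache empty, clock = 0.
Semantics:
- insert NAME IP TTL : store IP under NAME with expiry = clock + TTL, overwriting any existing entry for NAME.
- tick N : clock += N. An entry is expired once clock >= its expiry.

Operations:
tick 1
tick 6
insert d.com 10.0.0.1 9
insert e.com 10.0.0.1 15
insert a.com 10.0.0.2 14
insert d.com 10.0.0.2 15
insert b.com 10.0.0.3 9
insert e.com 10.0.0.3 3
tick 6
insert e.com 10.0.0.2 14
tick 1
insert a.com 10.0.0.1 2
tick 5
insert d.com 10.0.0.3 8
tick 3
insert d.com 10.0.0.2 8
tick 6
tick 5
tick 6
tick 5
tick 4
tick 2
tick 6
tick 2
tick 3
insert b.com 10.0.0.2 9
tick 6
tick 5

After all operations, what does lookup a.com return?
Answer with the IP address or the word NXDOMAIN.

Answer: NXDOMAIN

Derivation:
Op 1: tick 1 -> clock=1.
Op 2: tick 6 -> clock=7.
Op 3: insert d.com -> 10.0.0.1 (expiry=7+9=16). clock=7
Op 4: insert e.com -> 10.0.0.1 (expiry=7+15=22). clock=7
Op 5: insert a.com -> 10.0.0.2 (expiry=7+14=21). clock=7
Op 6: insert d.com -> 10.0.0.2 (expiry=7+15=22). clock=7
Op 7: insert b.com -> 10.0.0.3 (expiry=7+9=16). clock=7
Op 8: insert e.com -> 10.0.0.3 (expiry=7+3=10). clock=7
Op 9: tick 6 -> clock=13. purged={e.com}
Op 10: insert e.com -> 10.0.0.2 (expiry=13+14=27). clock=13
Op 11: tick 1 -> clock=14.
Op 12: insert a.com -> 10.0.0.1 (expiry=14+2=16). clock=14
Op 13: tick 5 -> clock=19. purged={a.com,b.com}
Op 14: insert d.com -> 10.0.0.3 (expiry=19+8=27). clock=19
Op 15: tick 3 -> clock=22.
Op 16: insert d.com -> 10.0.0.2 (expiry=22+8=30). clock=22
Op 17: tick 6 -> clock=28. purged={e.com}
Op 18: tick 5 -> clock=33. purged={d.com}
Op 19: tick 6 -> clock=39.
Op 20: tick 5 -> clock=44.
Op 21: tick 4 -> clock=48.
Op 22: tick 2 -> clock=50.
Op 23: tick 6 -> clock=56.
Op 24: tick 2 -> clock=58.
Op 25: tick 3 -> clock=61.
Op 26: insert b.com -> 10.0.0.2 (expiry=61+9=70). clock=61
Op 27: tick 6 -> clock=67.
Op 28: tick 5 -> clock=72. purged={b.com}
lookup a.com: not in cache (expired or never inserted)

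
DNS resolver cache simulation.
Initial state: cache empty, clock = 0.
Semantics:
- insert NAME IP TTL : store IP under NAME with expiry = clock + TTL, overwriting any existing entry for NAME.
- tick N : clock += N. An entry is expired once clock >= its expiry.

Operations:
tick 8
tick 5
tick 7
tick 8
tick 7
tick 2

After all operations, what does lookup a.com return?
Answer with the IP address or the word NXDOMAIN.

Answer: NXDOMAIN

Derivation:
Op 1: tick 8 -> clock=8.
Op 2: tick 5 -> clock=13.
Op 3: tick 7 -> clock=20.
Op 4: tick 8 -> clock=28.
Op 5: tick 7 -> clock=35.
Op 6: tick 2 -> clock=37.
lookup a.com: not in cache (expired or never inserted)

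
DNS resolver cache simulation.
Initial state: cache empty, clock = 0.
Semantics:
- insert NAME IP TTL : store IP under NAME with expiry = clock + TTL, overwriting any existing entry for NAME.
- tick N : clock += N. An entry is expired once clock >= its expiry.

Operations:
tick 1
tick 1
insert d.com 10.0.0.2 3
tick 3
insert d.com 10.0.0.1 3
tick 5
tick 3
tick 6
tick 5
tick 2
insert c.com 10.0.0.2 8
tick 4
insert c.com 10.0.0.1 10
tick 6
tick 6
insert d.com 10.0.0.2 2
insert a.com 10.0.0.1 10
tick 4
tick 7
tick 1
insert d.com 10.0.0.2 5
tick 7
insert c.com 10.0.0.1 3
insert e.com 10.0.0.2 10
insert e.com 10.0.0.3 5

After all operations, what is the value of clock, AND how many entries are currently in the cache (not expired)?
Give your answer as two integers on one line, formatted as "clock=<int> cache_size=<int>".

Answer: clock=61 cache_size=2

Derivation:
Op 1: tick 1 -> clock=1.
Op 2: tick 1 -> clock=2.
Op 3: insert d.com -> 10.0.0.2 (expiry=2+3=5). clock=2
Op 4: tick 3 -> clock=5. purged={d.com}
Op 5: insert d.com -> 10.0.0.1 (expiry=5+3=8). clock=5
Op 6: tick 5 -> clock=10. purged={d.com}
Op 7: tick 3 -> clock=13.
Op 8: tick 6 -> clock=19.
Op 9: tick 5 -> clock=24.
Op 10: tick 2 -> clock=26.
Op 11: insert c.com -> 10.0.0.2 (expiry=26+8=34). clock=26
Op 12: tick 4 -> clock=30.
Op 13: insert c.com -> 10.0.0.1 (expiry=30+10=40). clock=30
Op 14: tick 6 -> clock=36.
Op 15: tick 6 -> clock=42. purged={c.com}
Op 16: insert d.com -> 10.0.0.2 (expiry=42+2=44). clock=42
Op 17: insert a.com -> 10.0.0.1 (expiry=42+10=52). clock=42
Op 18: tick 4 -> clock=46. purged={d.com}
Op 19: tick 7 -> clock=53. purged={a.com}
Op 20: tick 1 -> clock=54.
Op 21: insert d.com -> 10.0.0.2 (expiry=54+5=59). clock=54
Op 22: tick 7 -> clock=61. purged={d.com}
Op 23: insert c.com -> 10.0.0.1 (expiry=61+3=64). clock=61
Op 24: insert e.com -> 10.0.0.2 (expiry=61+10=71). clock=61
Op 25: insert e.com -> 10.0.0.3 (expiry=61+5=66). clock=61
Final clock = 61
Final cache (unexpired): {c.com,e.com} -> size=2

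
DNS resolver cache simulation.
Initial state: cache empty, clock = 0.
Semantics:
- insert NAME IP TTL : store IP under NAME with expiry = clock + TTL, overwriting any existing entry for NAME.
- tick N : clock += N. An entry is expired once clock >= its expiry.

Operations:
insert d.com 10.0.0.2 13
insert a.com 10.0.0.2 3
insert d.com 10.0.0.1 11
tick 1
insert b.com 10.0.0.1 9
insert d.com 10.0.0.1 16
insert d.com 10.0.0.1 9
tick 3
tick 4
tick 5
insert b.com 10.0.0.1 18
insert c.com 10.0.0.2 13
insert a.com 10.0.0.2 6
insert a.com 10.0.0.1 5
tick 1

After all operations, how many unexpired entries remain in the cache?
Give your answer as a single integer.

Op 1: insert d.com -> 10.0.0.2 (expiry=0+13=13). clock=0
Op 2: insert a.com -> 10.0.0.2 (expiry=0+3=3). clock=0
Op 3: insert d.com -> 10.0.0.1 (expiry=0+11=11). clock=0
Op 4: tick 1 -> clock=1.
Op 5: insert b.com -> 10.0.0.1 (expiry=1+9=10). clock=1
Op 6: insert d.com -> 10.0.0.1 (expiry=1+16=17). clock=1
Op 7: insert d.com -> 10.0.0.1 (expiry=1+9=10). clock=1
Op 8: tick 3 -> clock=4. purged={a.com}
Op 9: tick 4 -> clock=8.
Op 10: tick 5 -> clock=13. purged={b.com,d.com}
Op 11: insert b.com -> 10.0.0.1 (expiry=13+18=31). clock=13
Op 12: insert c.com -> 10.0.0.2 (expiry=13+13=26). clock=13
Op 13: insert a.com -> 10.0.0.2 (expiry=13+6=19). clock=13
Op 14: insert a.com -> 10.0.0.1 (expiry=13+5=18). clock=13
Op 15: tick 1 -> clock=14.
Final cache (unexpired): {a.com,b.com,c.com} -> size=3

Answer: 3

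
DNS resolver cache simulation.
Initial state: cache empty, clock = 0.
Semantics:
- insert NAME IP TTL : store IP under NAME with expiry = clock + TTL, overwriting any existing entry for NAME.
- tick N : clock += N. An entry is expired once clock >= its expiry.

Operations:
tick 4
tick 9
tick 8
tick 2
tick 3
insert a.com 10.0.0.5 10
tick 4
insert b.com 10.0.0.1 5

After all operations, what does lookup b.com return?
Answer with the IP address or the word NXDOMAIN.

Op 1: tick 4 -> clock=4.
Op 2: tick 9 -> clock=13.
Op 3: tick 8 -> clock=21.
Op 4: tick 2 -> clock=23.
Op 5: tick 3 -> clock=26.
Op 6: insert a.com -> 10.0.0.5 (expiry=26+10=36). clock=26
Op 7: tick 4 -> clock=30.
Op 8: insert b.com -> 10.0.0.1 (expiry=30+5=35). clock=30
lookup b.com: present, ip=10.0.0.1 expiry=35 > clock=30

Answer: 10.0.0.1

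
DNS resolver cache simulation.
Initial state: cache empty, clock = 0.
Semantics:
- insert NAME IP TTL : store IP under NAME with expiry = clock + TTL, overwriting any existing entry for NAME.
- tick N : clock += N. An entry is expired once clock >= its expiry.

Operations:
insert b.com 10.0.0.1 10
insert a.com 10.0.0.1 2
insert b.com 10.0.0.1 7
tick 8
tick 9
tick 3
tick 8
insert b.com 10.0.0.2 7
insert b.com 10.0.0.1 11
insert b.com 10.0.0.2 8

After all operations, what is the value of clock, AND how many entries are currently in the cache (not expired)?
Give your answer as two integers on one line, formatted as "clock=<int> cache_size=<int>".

Op 1: insert b.com -> 10.0.0.1 (expiry=0+10=10). clock=0
Op 2: insert a.com -> 10.0.0.1 (expiry=0+2=2). clock=0
Op 3: insert b.com -> 10.0.0.1 (expiry=0+7=7). clock=0
Op 4: tick 8 -> clock=8. purged={a.com,b.com}
Op 5: tick 9 -> clock=17.
Op 6: tick 3 -> clock=20.
Op 7: tick 8 -> clock=28.
Op 8: insert b.com -> 10.0.0.2 (expiry=28+7=35). clock=28
Op 9: insert b.com -> 10.0.0.1 (expiry=28+11=39). clock=28
Op 10: insert b.com -> 10.0.0.2 (expiry=28+8=36). clock=28
Final clock = 28
Final cache (unexpired): {b.com} -> size=1

Answer: clock=28 cache_size=1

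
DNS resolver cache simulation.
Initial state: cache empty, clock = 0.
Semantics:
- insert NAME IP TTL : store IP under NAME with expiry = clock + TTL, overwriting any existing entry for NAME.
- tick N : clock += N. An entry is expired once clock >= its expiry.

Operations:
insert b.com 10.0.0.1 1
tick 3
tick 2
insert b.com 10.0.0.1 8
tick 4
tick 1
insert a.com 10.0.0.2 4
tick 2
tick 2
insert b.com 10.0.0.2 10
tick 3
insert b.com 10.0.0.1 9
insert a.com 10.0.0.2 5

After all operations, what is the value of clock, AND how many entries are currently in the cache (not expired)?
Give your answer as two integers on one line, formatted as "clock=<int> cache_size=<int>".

Answer: clock=17 cache_size=2

Derivation:
Op 1: insert b.com -> 10.0.0.1 (expiry=0+1=1). clock=0
Op 2: tick 3 -> clock=3. purged={b.com}
Op 3: tick 2 -> clock=5.
Op 4: insert b.com -> 10.0.0.1 (expiry=5+8=13). clock=5
Op 5: tick 4 -> clock=9.
Op 6: tick 1 -> clock=10.
Op 7: insert a.com -> 10.0.0.2 (expiry=10+4=14). clock=10
Op 8: tick 2 -> clock=12.
Op 9: tick 2 -> clock=14. purged={a.com,b.com}
Op 10: insert b.com -> 10.0.0.2 (expiry=14+10=24). clock=14
Op 11: tick 3 -> clock=17.
Op 12: insert b.com -> 10.0.0.1 (expiry=17+9=26). clock=17
Op 13: insert a.com -> 10.0.0.2 (expiry=17+5=22). clock=17
Final clock = 17
Final cache (unexpired): {a.com,b.com} -> size=2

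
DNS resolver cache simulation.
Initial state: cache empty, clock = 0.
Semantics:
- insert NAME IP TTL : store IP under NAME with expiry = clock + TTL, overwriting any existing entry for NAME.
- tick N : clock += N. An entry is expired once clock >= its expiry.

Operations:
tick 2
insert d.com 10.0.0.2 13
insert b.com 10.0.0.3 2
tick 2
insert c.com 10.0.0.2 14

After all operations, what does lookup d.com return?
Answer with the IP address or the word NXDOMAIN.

Answer: 10.0.0.2

Derivation:
Op 1: tick 2 -> clock=2.
Op 2: insert d.com -> 10.0.0.2 (expiry=2+13=15). clock=2
Op 3: insert b.com -> 10.0.0.3 (expiry=2+2=4). clock=2
Op 4: tick 2 -> clock=4. purged={b.com}
Op 5: insert c.com -> 10.0.0.2 (expiry=4+14=18). clock=4
lookup d.com: present, ip=10.0.0.2 expiry=15 > clock=4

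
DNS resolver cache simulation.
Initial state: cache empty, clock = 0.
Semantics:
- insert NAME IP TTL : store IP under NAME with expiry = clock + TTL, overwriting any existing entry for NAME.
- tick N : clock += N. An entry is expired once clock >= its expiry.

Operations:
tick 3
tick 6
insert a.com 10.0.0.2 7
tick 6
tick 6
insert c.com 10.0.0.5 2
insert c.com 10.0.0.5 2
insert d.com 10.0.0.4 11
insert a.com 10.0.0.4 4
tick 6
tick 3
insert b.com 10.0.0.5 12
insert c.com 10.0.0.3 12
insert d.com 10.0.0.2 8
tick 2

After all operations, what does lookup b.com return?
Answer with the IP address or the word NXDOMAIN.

Op 1: tick 3 -> clock=3.
Op 2: tick 6 -> clock=9.
Op 3: insert a.com -> 10.0.0.2 (expiry=9+7=16). clock=9
Op 4: tick 6 -> clock=15.
Op 5: tick 6 -> clock=21. purged={a.com}
Op 6: insert c.com -> 10.0.0.5 (expiry=21+2=23). clock=21
Op 7: insert c.com -> 10.0.0.5 (expiry=21+2=23). clock=21
Op 8: insert d.com -> 10.0.0.4 (expiry=21+11=32). clock=21
Op 9: insert a.com -> 10.0.0.4 (expiry=21+4=25). clock=21
Op 10: tick 6 -> clock=27. purged={a.com,c.com}
Op 11: tick 3 -> clock=30.
Op 12: insert b.com -> 10.0.0.5 (expiry=30+12=42). clock=30
Op 13: insert c.com -> 10.0.0.3 (expiry=30+12=42). clock=30
Op 14: insert d.com -> 10.0.0.2 (expiry=30+8=38). clock=30
Op 15: tick 2 -> clock=32.
lookup b.com: present, ip=10.0.0.5 expiry=42 > clock=32

Answer: 10.0.0.5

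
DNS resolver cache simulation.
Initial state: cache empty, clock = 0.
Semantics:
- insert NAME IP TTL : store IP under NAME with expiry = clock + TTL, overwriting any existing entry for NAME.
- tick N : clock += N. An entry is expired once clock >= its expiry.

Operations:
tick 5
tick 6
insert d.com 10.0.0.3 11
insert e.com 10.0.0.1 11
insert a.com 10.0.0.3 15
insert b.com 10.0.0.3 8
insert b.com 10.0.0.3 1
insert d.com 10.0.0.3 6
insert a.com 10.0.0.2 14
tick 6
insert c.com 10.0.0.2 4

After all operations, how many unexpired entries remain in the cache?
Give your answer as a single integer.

Op 1: tick 5 -> clock=5.
Op 2: tick 6 -> clock=11.
Op 3: insert d.com -> 10.0.0.3 (expiry=11+11=22). clock=11
Op 4: insert e.com -> 10.0.0.1 (expiry=11+11=22). clock=11
Op 5: insert a.com -> 10.0.0.3 (expiry=11+15=26). clock=11
Op 6: insert b.com -> 10.0.0.3 (expiry=11+8=19). clock=11
Op 7: insert b.com -> 10.0.0.3 (expiry=11+1=12). clock=11
Op 8: insert d.com -> 10.0.0.3 (expiry=11+6=17). clock=11
Op 9: insert a.com -> 10.0.0.2 (expiry=11+14=25). clock=11
Op 10: tick 6 -> clock=17. purged={b.com,d.com}
Op 11: insert c.com -> 10.0.0.2 (expiry=17+4=21). clock=17
Final cache (unexpired): {a.com,c.com,e.com} -> size=3

Answer: 3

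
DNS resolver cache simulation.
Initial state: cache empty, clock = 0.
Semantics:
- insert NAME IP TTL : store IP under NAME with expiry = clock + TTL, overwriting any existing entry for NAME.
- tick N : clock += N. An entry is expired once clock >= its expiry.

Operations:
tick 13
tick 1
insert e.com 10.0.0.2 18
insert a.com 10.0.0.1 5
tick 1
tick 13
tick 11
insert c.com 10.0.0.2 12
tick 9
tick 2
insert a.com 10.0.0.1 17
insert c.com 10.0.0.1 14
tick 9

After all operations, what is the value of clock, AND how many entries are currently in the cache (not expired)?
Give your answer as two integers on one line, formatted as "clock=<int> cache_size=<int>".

Answer: clock=59 cache_size=2

Derivation:
Op 1: tick 13 -> clock=13.
Op 2: tick 1 -> clock=14.
Op 3: insert e.com -> 10.0.0.2 (expiry=14+18=32). clock=14
Op 4: insert a.com -> 10.0.0.1 (expiry=14+5=19). clock=14
Op 5: tick 1 -> clock=15.
Op 6: tick 13 -> clock=28. purged={a.com}
Op 7: tick 11 -> clock=39. purged={e.com}
Op 8: insert c.com -> 10.0.0.2 (expiry=39+12=51). clock=39
Op 9: tick 9 -> clock=48.
Op 10: tick 2 -> clock=50.
Op 11: insert a.com -> 10.0.0.1 (expiry=50+17=67). clock=50
Op 12: insert c.com -> 10.0.0.1 (expiry=50+14=64). clock=50
Op 13: tick 9 -> clock=59.
Final clock = 59
Final cache (unexpired): {a.com,c.com} -> size=2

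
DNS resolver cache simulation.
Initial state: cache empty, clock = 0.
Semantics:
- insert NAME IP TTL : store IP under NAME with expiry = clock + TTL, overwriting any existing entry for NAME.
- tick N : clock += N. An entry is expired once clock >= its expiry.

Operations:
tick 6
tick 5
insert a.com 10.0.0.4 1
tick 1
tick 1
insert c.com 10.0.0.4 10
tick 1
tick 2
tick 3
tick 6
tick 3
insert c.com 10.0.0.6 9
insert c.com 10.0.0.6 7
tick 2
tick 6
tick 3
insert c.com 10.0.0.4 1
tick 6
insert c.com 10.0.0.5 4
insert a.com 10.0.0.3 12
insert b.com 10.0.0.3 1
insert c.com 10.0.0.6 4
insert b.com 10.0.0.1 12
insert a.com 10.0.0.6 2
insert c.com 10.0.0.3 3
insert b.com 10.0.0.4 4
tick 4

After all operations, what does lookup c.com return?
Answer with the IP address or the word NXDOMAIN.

Answer: NXDOMAIN

Derivation:
Op 1: tick 6 -> clock=6.
Op 2: tick 5 -> clock=11.
Op 3: insert a.com -> 10.0.0.4 (expiry=11+1=12). clock=11
Op 4: tick 1 -> clock=12. purged={a.com}
Op 5: tick 1 -> clock=13.
Op 6: insert c.com -> 10.0.0.4 (expiry=13+10=23). clock=13
Op 7: tick 1 -> clock=14.
Op 8: tick 2 -> clock=16.
Op 9: tick 3 -> clock=19.
Op 10: tick 6 -> clock=25. purged={c.com}
Op 11: tick 3 -> clock=28.
Op 12: insert c.com -> 10.0.0.6 (expiry=28+9=37). clock=28
Op 13: insert c.com -> 10.0.0.6 (expiry=28+7=35). clock=28
Op 14: tick 2 -> clock=30.
Op 15: tick 6 -> clock=36. purged={c.com}
Op 16: tick 3 -> clock=39.
Op 17: insert c.com -> 10.0.0.4 (expiry=39+1=40). clock=39
Op 18: tick 6 -> clock=45. purged={c.com}
Op 19: insert c.com -> 10.0.0.5 (expiry=45+4=49). clock=45
Op 20: insert a.com -> 10.0.0.3 (expiry=45+12=57). clock=45
Op 21: insert b.com -> 10.0.0.3 (expiry=45+1=46). clock=45
Op 22: insert c.com -> 10.0.0.6 (expiry=45+4=49). clock=45
Op 23: insert b.com -> 10.0.0.1 (expiry=45+12=57). clock=45
Op 24: insert a.com -> 10.0.0.6 (expiry=45+2=47). clock=45
Op 25: insert c.com -> 10.0.0.3 (expiry=45+3=48). clock=45
Op 26: insert b.com -> 10.0.0.4 (expiry=45+4=49). clock=45
Op 27: tick 4 -> clock=49. purged={a.com,b.com,c.com}
lookup c.com: not in cache (expired or never inserted)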